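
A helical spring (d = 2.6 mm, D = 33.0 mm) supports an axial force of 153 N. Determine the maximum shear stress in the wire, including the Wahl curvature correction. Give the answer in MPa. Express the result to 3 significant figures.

Spring index C = D/d = 33.0/2.6 = 12.6923
K_W = (4C−1)/(4C−4) + 0.615/C = 49.769/46.769 + 0.0485 = 1.1126
τ₀ = 8FD/(πd³) = 8·153·33.0/(π·2.6³) = 40392/55.217 = 731.52 MPa
τ_max = K·τ₀ = 1.1126 × 731.52 = 813.89 MPa

814 MPa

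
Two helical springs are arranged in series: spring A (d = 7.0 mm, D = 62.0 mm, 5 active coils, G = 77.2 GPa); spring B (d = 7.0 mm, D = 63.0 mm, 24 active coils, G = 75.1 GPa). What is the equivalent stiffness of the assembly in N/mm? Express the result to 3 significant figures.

3.15 N/mm

k_A = Gd⁴/(8D³N_a) = (77.2×10³)(7.0⁴)/(8·62.0³·5) = 19.443 N/mm
k_B = Gd⁴/(8D³N_a) = (75.1×10³)(7.0⁴)/(8·63.0³·24) = 3.7559 N/mm
Series: 1/k_eq = 1/19.443 + 1/3.7559 = 0.31768; k_eq = 3.1478 N/mm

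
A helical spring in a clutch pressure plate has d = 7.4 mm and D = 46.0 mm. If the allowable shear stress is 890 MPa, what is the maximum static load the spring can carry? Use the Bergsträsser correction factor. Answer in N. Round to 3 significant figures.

C = D/d = 46.0/7.4 = 6.2162
K_B = (4C+2)/(4C−3) = 26.865/21.865 = 1.2287
τ_max = K·8FD/(πd³) → F_max = τ_allow·πd³/(8DK)
F_max = 890·π·7.4³/(8·46.0·1.2287) = 1.133e+06/452.15 = 2505.8 N

2510 N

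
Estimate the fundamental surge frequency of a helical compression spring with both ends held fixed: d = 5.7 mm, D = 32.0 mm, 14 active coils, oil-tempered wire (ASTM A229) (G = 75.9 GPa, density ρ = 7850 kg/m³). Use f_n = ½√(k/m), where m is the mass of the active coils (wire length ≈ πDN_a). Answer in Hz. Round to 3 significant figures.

139 Hz

k = Gd⁴/(8D³N_a) = (75.9×10³)(5.7⁴)/(8·32.0³·14) = 21.831 N/mm = 21831 N/m
Wire length L = πDN_a = π·32.0·14 = 1407.4 mm
m = ρ·(πd²/4)·L = 7850 × 25.518×10⁻⁶ m² × 1.4074 m = 0.28193 kg
f_n = ½√(k/m) = 0.5·√(21831/0.28193) = 0.5·√(77435) = 139.14 Hz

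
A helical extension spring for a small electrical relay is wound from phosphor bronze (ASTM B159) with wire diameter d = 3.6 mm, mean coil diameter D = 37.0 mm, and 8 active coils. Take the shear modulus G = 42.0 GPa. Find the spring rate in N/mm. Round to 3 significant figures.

2.18 N/mm

k = Gd⁴/(8D³N_a) = (42.0×10³ × 3.6⁴) / (8 × 37.0³ × 8)
  = 7.05439e+06 / 3.24179e+06 = 2.1761 N/mm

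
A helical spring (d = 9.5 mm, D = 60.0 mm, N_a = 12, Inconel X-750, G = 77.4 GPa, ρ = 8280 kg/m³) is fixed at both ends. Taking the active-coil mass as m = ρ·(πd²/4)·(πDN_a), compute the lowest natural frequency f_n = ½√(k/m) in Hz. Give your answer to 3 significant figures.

75.7 Hz

k = Gd⁴/(8D³N_a) = (77.4×10³)(9.5⁴)/(8·60.0³·12) = 30.403 N/mm = 30403 N/m
Wire length L = πDN_a = π·60.0·12 = 2261.9 mm
m = ρ·(πd²/4)·L = 8280 × 70.882×10⁻⁶ m² × 2.2619 m = 1.3275 kg
f_n = ½√(k/m) = 0.5·√(30403/1.3275) = 0.5·√(22901) = 75.666 Hz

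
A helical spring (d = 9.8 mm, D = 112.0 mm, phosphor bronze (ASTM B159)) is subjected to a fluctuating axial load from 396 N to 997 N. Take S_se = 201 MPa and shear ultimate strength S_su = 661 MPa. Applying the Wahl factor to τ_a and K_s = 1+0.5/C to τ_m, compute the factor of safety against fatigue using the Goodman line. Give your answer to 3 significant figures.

1.19

C = D/d = 112.0/9.8 = 11.4286; K_W = (4C−1)/(4C−4)+0.615/C = 1.1257; K_s = 1+0.5/C = 1.0437
F_a = (F_max−F_min)/2 = 300.5 N; F_m = (F_max+F_min)/2 = 696.5 N
τ_a = K_W·8F_aD/(πd³) = 1.1257 × 91.059 = 102.51 MPa
τ_m = K_s·8F_mD/(πd³) = 1.0437 × 211.06 = 220.29 MPa
Goodman: 1/n_f = τ_a/S_se + τ_m/S_su = 102.51/201 + 220.29/661 = 0.50999 + 0.33327 = 0.84326
n_f = 1/0.84326 = 1.186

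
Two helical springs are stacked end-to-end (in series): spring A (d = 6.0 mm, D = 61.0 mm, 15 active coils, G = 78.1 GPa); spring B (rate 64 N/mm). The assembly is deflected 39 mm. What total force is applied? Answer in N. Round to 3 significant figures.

k_A = Gd⁴/(8D³N_a) = (78.1×10³)(6.0⁴)/(8·61.0³·15) = 3.7161 N/mm
Series: 1/k_eq = 1/3.7161 + 1/64 = 0.28473; k_eq = 3.5122 N/mm
F = k_eq·δ = 3.5122·39 = 136.97 N

137 N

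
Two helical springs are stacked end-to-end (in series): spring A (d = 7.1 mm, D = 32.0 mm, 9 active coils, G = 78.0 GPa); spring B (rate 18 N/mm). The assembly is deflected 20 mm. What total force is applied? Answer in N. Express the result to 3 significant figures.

296 N

k_A = Gd⁴/(8D³N_a) = (78.0×10³)(7.1⁴)/(8·32.0³·9) = 84.013 N/mm
Series: 1/k_eq = 1/84.013 + 1/18 = 0.067459; k_eq = 14.824 N/mm
F = k_eq·δ = 14.824·20 = 296.48 N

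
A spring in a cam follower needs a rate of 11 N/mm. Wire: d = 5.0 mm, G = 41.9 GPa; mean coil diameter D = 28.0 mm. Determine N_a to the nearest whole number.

N_a = Gd⁴/(8D³k) = (41.9×10³ × 5.0⁴)/(8 × 28.0³ × 11)
    = 2.61875e+07 / 1.93178e+06 = 13.56 → 14 coils

14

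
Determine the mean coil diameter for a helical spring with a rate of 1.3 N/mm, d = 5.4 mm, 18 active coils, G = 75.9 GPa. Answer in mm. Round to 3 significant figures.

D = (Gd⁴/(8N_a·k))^(1/3) = (75.9×10³·5.4⁴/(8·18·1.3))^(1/3)
  = (344755)^(1/3) = 70.1192 mm

70.1 mm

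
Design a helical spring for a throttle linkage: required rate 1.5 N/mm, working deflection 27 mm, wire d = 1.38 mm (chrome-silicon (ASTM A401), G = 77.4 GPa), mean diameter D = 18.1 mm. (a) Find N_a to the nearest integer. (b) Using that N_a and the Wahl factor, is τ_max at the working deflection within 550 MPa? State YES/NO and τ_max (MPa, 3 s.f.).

N_a = Gd⁴/(8D³k) = (77.4×10³)(1.38⁴)/(8·18.1³·1.5) = 3.945 → N_a = 4
Actual rate k = Gd⁴/(8D³·4) = 1.4794 N/mm
Working load F = kδ = 1.4794·27 = 39.943 N
C = 18.1/1.38 = 13.1159; K_W = (4C−1)/(4C−4)+0.615/C = 1.1088
τ_max = K_W·8FD/(πd³) = 1.1088·700.51 = 776.72 MPa
τ_max > 550 MPa → exceeds allowable

(a) 4 coils; (b) NO, τ_max = 777 MPa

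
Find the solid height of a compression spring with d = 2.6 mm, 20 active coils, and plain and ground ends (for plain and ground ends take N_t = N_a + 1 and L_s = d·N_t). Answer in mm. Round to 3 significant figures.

54.6 mm

plain and ground ends: N_t = N_a + 1 = 20 + 1 = 21
L_s = d·N_t = 2.6 × 21 = 54.6 mm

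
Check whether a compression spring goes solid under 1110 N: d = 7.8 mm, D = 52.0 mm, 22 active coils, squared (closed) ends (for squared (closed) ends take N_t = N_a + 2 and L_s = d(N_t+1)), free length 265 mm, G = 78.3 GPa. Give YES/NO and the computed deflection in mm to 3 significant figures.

k = Gd⁴/(8D³N_a) = (78.3×10³)(7.8⁴)/(8·52.0³·22) = 11.712 N/mm
N_t = 24; L_s = 7.8·25 = 195 mm; δ_solid = L₀ − L_s = 265 − 195 = 70 mm
δ = F/k = 1110/11.712 = 94.778 mm
δ ≥ δ_solid → spring goes solid

YES, δ = 94.8 mm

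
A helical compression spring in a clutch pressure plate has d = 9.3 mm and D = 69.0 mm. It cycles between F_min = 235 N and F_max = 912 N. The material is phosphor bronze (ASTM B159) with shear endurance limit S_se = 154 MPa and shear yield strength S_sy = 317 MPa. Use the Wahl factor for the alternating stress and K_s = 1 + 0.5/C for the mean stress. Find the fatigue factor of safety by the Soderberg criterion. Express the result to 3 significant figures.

1.00

C = D/d = 69.0/9.3 = 7.4194; K_W = (4C−1)/(4C−4)+0.615/C = 1.1997; K_s = 1+0.5/C = 1.0674
F_a = (F_max−F_min)/2 = 338.5 N; F_m = (F_max+F_min)/2 = 573.5 N
τ_a = K_W·8F_aD/(πd³) = 1.1997 × 73.943 = 88.712 MPa
τ_m = K_s·8F_mD/(πd³) = 1.0674 × 125.28 = 133.72 MPa
Soderberg: 1/n_f = τ_a/S_se + τ_m/S_sy = 88.712/154 + 133.72/317 = 0.57605 + 0.42183 = 0.99788
n_f = 1/0.99788 = 1.002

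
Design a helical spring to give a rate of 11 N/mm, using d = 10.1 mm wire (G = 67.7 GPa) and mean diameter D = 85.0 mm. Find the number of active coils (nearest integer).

N_a = Gd⁴/(8D³k) = (67.7×10³ × 10.1⁴)/(8 × 85.0³ × 11)
    = 7.04489e+08 / 5.4043e+07 = 13.04 → 13 coils

13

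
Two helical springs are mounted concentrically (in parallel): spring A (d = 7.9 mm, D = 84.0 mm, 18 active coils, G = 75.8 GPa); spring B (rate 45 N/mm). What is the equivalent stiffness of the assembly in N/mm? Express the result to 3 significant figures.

48.5 N/mm

k_A = Gd⁴/(8D³N_a) = (75.8×10³)(7.9⁴)/(8·84.0³·18) = 3.4592 N/mm
Parallel: k_eq = 3.4592 + 45 = 48.459 N/mm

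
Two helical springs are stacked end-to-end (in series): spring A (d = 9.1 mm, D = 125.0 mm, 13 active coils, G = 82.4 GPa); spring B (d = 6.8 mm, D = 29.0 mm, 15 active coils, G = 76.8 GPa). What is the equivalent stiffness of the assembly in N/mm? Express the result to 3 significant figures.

2.65 N/mm

k_A = Gd⁴/(8D³N_a) = (82.4×10³)(9.1⁴)/(8·125.0³·13) = 2.7818 N/mm
k_B = Gd⁴/(8D³N_a) = (76.8×10³)(6.8⁴)/(8·29.0³·15) = 56.108 N/mm
Series: 1/k_eq = 1/2.7818 + 1/56.108 = 0.3773; k_eq = 2.6504 N/mm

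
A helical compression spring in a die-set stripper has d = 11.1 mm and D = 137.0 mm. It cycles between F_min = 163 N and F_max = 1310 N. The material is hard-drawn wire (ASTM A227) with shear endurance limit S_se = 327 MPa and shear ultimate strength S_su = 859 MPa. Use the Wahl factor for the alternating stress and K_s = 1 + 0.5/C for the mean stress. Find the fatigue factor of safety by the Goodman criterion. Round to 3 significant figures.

C = D/d = 137.0/11.1 = 12.3423; K_W = (4C−1)/(4C−4)+0.615/C = 1.1160; K_s = 1+0.5/C = 1.0405
F_a = (F_max−F_min)/2 = 573.5 N; F_m = (F_max+F_min)/2 = 736.5 N
τ_a = K_W·8F_aD/(πd³) = 1.1160 × 146.29 = 163.26 MPa
τ_m = K_s·8F_mD/(πd³) = 1.0405 × 187.87 = 195.48 MPa
Goodman: 1/n_f = τ_a/S_se + τ_m/S_su = 163.26/327 + 195.48/859 = 0.49926 + 0.22757 = 0.72683
n_f = 1/0.72683 = 1.376

1.38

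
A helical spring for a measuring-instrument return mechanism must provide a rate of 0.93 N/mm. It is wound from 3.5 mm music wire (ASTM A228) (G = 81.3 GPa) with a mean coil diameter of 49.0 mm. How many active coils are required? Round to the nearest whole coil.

N_a = Gd⁴/(8D³k) = (81.3×10³ × 3.5⁴)/(8 × 49.0³ × 0.93)
    = 1.22001e+07 / 875309 = 13.94 → 14 coils

14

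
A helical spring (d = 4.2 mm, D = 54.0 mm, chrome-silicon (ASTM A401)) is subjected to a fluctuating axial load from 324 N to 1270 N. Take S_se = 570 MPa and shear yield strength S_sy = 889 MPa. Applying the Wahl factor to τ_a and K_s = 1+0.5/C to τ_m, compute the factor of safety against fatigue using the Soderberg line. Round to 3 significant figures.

0.291

C = D/d = 54.0/4.2 = 12.8571; K_W = (4C−1)/(4C−4)+0.615/C = 1.1111; K_s = 1+0.5/C = 1.0389
F_a = (F_max−F_min)/2 = 473 N; F_m = (F_max+F_min)/2 = 797 N
τ_a = K_W·8F_aD/(πd³) = 1.1111 × 877.9 = 975.43 MPa
τ_m = K_s·8F_mD/(πd³) = 1.0389 × 1479.3 = 1536.8 MPa
Soderberg: 1/n_f = τ_a/S_se + τ_m/S_sy = 975.43/570 + 1536.8/889 = 1.71128 + 1.72867 = 3.4399
n_f = 1/3.4399 = 0.2907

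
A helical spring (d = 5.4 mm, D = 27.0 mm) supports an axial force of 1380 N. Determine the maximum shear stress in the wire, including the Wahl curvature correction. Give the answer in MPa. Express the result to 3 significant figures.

790 MPa

Spring index C = D/d = 27.0/5.4 = 5.0000
K_W = (4C−1)/(4C−4) + 0.615/C = 19.000/16.000 + 0.1230 = 1.3105
τ₀ = 8FD/(πd³) = 8·1380·27.0/(π·5.4³) = 298080/494.69 = 602.56 MPa
τ_max = K·τ₀ = 1.3105 × 602.56 = 789.66 MPa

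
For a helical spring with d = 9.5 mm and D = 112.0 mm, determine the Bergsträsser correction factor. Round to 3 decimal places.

C = D/d = 112.0/9.5 = 11.7895
K_B = (4C+2)/(4C−3) = 49.158/44.158 = 1.1132

1.113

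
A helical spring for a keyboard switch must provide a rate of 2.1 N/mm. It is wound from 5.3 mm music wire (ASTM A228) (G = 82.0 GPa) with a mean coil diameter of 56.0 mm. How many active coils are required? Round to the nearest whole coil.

N_a = Gd⁴/(8D³k) = (82.0×10³ × 5.3⁴)/(8 × 56.0³ × 2.1)
    = 6.47019e+07 / 2.95035e+06 = 21.93 → 22 coils

22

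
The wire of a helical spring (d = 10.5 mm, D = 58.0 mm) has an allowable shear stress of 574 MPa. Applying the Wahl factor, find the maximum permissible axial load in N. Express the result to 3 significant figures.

3520 N

C = D/d = 58.0/10.5 = 5.5238
K_W = (4C−1)/(4C−4) + 0.615/C = 21.095/18.095 + 0.1113 = 1.2771
τ_max = K·8FD/(πd³) → F_max = τ_allow·πd³/(8DK)
F_max = 574·π·10.5³/(8·58.0·1.2771) = 2.0875e+06/592.59 = 3522.7 N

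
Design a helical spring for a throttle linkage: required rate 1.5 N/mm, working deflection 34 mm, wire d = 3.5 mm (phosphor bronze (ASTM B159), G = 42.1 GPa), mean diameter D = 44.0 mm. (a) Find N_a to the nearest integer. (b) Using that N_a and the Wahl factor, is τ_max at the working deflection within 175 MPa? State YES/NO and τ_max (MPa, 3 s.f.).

(a) 6 coils; (b) YES, τ_max = 153 MPa

N_a = Gd⁴/(8D³k) = (42.1×10³)(3.5⁴)/(8·44.0³·1.5) = 6.18 → N_a = 6
Actual rate k = Gd⁴/(8D³·6) = 1.5451 N/mm
Working load F = kδ = 1.5451·34 = 52.533 N
C = 44.0/3.5 = 12.5714; K_W = (4C−1)/(4C−4)+0.615/C = 1.1137
τ_max = K_W·8FD/(πd³) = 1.1137·137.28 = 152.9 MPa
τ_max ≤ 175 MPa → acceptable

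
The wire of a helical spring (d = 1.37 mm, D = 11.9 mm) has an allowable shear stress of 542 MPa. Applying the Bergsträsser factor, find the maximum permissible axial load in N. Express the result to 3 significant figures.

39.7 N

C = D/d = 11.9/1.37 = 8.6861
K_B = (4C+2)/(4C−3) = 36.745/31.745 = 1.1575
τ_max = K·8FD/(πd³) → F_max = τ_allow·πd³/(8DK)
F_max = 542·π·1.37³/(8·11.9·1.1575) = 4378.4/110.19 = 39.733 N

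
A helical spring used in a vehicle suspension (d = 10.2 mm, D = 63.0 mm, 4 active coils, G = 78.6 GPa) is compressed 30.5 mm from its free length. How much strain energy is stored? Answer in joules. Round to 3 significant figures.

49.5 J

k = Gd⁴/(8D³N_a) = (78.6×10³)(10.2⁴)/(8·63.0³·4) = 106.33 N/mm
U = ½kδ² = 0.5 × 106.33 × 30.5² = 49456 N·mm = 49.456 J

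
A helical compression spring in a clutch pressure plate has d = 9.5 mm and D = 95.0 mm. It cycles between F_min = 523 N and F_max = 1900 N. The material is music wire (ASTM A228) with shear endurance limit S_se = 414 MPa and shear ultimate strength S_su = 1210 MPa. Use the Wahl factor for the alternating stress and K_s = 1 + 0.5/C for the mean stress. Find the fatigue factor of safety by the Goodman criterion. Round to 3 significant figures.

C = D/d = 95.0/9.5 = 10.0000; K_W = (4C−1)/(4C−4)+0.615/C = 1.1448; K_s = 1+0.5/C = 1.0500
F_a = (F_max−F_min)/2 = 688.5 N; F_m = (F_max+F_min)/2 = 1211.5 N
τ_a = K_W·8F_aD/(πd³) = 1.1448 × 194.27 = 222.4 MPa
τ_m = K_s·8F_mD/(πd³) = 1.0500 × 341.83 = 358.93 MPa
Goodman: 1/n_f = τ_a/S_se + τ_m/S_su = 222.4/414 + 358.93/1210 = 0.53720 + 0.29663 = 0.83384
n_f = 1/0.83384 = 1.199

1.20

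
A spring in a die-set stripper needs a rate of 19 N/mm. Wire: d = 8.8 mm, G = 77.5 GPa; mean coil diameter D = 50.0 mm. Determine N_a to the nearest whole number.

24

N_a = Gd⁴/(8D³k) = (77.5×10³ × 8.8⁴)/(8 × 50.0³ × 19)
    = 4.64764e+08 / 1.9e+07 = 24.46 → 24 coils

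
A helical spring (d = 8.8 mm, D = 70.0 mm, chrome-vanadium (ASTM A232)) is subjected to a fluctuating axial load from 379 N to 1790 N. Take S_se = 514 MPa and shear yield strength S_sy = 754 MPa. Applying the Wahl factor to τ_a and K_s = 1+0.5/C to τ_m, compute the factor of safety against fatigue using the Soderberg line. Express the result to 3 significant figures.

C = D/d = 70.0/8.8 = 7.9545; K_W = (4C−1)/(4C−4)+0.615/C = 1.1852; K_s = 1+0.5/C = 1.0629
F_a = (F_max−F_min)/2 = 705.5 N; F_m = (F_max+F_min)/2 = 1084.5 N
τ_a = K_W·8F_aD/(πd³) = 1.1852 × 184.54 = 218.71 MPa
τ_m = K_s·8F_mD/(πd³) = 1.0629 × 283.67 = 301.51 MPa
Soderberg: 1/n_f = τ_a/S_se + τ_m/S_sy = 218.71/514 + 301.51/754 = 0.42550 + 0.39987 = 0.82537
n_f = 1/0.82537 = 1.212

1.21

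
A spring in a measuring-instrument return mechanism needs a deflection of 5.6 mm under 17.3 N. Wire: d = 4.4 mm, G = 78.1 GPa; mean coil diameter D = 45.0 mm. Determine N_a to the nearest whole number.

Required rate k = F/δ = 17.3/5.6 = 3.0893 N/mm
N_a = Gd⁴/(8D³k) = (78.1×10³ × 4.4⁴)/(8 × 45.0³ × 3.0893)
    = 2.92726e+07 / 2.25209e+06 = 13 → 13 coils

13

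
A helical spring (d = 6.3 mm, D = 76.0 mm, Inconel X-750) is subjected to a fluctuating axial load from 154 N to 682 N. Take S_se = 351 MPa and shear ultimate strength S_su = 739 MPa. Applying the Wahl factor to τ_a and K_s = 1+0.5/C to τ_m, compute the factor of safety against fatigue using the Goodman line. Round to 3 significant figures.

0.903

C = D/d = 76.0/6.3 = 12.0635; K_W = (4C−1)/(4C−4)+0.615/C = 1.1188; K_s = 1+0.5/C = 1.0414
F_a = (F_max−F_min)/2 = 264 N; F_m = (F_max+F_min)/2 = 418 N
τ_a = K_W·8F_aD/(πd³) = 1.1188 × 204.33 = 228.6 MPa
τ_m = K_s·8F_mD/(πd³) = 1.0414 × 323.53 = 336.93 MPa
Goodman: 1/n_f = τ_a/S_se + τ_m/S_su = 228.6/351 + 336.93/739 = 0.65128 + 0.45593 = 1.1072
n_f = 1/1.1072 = 0.9032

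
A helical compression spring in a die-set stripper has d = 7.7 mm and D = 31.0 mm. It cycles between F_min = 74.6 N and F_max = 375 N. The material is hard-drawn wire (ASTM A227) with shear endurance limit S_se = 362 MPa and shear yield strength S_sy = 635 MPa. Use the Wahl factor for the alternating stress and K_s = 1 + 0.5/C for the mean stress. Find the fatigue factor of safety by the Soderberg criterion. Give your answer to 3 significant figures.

C = D/d = 31.0/7.7 = 4.0260; K_W = (4C−1)/(4C−4)+0.615/C = 1.4006; K_s = 1+0.5/C = 1.1242
F_a = (F_max−F_min)/2 = 150.2 N; F_m = (F_max+F_min)/2 = 224.8 N
τ_a = K_W·8F_aD/(πd³) = 1.4006 × 25.972 = 36.376 MPa
τ_m = K_s·8F_mD/(πd³) = 1.1242 × 38.871 = 43.699 MPa
Soderberg: 1/n_f = τ_a/S_se + τ_m/S_sy = 36.376/362 + 43.699/635 = 0.10049 + 0.06882 = 0.1693
n_f = 1/0.1693 = 5.907

5.91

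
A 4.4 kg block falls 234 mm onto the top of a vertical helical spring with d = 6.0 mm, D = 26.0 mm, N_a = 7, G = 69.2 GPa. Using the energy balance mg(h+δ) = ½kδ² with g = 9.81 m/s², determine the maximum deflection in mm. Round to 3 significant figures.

k = Gd⁴/(8D³N_a) = (69.2×10³)(6.0⁴)/(8·26.0³·7) = 91.118 N/mm
W = mg = 4.4 × 9.81 = 43.164 N
½kδ² − Wδ − Wh = 0 → δ = (W + √(W² + 2kWh))/k
δ = (43.164 + √(1863.1 + 1.84065e+06))/91.118 = (43.164 + 1357.4)/91.118 = 15.371 mm

15.4 mm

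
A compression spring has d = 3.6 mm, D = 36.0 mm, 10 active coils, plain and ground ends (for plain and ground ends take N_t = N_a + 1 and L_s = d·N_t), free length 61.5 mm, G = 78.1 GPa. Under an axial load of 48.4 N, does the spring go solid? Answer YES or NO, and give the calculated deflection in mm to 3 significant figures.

k = Gd⁴/(8D³N_a) = (78.1×10³)(3.6⁴)/(8·36.0³·10) = 3.5145 N/mm
N_t = 11; L_s = 3.6·11 = 39.6 mm; δ_solid = L₀ − L_s = 61.5 − 39.6 = 21.9 mm
δ = F/k = 48.4/3.5145 = 13.772 mm
δ < δ_solid → spring does not go solid

NO, δ = 13.8 mm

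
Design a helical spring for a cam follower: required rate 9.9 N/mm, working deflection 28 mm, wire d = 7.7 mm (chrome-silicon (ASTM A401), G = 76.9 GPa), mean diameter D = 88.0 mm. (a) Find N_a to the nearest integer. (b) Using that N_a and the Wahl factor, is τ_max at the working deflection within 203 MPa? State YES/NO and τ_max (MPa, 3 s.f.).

(a) 5 coils; (b) YES, τ_max = 153 MPa

N_a = Gd⁴/(8D³k) = (76.9×10³)(7.7⁴)/(8·88.0³·9.9) = 5.009 → N_a = 5
Actual rate k = Gd⁴/(8D³·5) = 9.917 N/mm
Working load F = kδ = 9.917·28 = 277.68 N
C = 88.0/7.7 = 11.4286; K_W = (4C−1)/(4C−4)+0.615/C = 1.1257
τ_max = K_W·8FD/(πd³) = 1.1257·136.3 = 153.43 MPa
τ_max ≤ 203 MPa → acceptable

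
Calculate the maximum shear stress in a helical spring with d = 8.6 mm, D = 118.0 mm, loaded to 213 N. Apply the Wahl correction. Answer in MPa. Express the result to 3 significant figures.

111 MPa

Spring index C = D/d = 118.0/8.6 = 13.7209
K_W = (4C−1)/(4C−4) + 0.615/C = 53.884/50.884 + 0.0448 = 1.1038
τ₀ = 8FD/(πd³) = 8·213·118.0/(π·8.6³) = 201072/1998.2 = 100.63 MPa
τ_max = K·τ₀ = 1.1038 × 100.63 = 111.07 MPa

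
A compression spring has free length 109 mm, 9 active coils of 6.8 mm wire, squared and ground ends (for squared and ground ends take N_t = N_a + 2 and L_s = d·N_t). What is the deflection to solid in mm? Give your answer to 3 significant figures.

34.2 mm

N_t = 11; L_s = 6.8·11 = 74.8 mm
δ_solid = L₀ − L_s = 109 − 74.8 = 34.2 mm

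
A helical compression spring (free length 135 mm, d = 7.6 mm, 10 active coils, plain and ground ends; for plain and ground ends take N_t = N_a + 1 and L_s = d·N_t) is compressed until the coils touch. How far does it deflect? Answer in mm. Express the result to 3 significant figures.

N_t = 11; L_s = 7.6·11 = 83.6 mm
δ_solid = L₀ − L_s = 135 − 83.6 = 51.4 mm

51.4 mm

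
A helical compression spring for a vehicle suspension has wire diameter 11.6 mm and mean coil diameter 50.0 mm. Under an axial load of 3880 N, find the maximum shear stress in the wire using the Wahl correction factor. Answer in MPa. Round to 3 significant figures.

433 MPa

Spring index C = D/d = 50.0/11.6 = 4.3103
K_W = (4C−1)/(4C−4) + 0.615/C = 16.241/13.241 + 0.1427 = 1.3692
τ₀ = 8FD/(πd³) = 8·3880·50.0/(π·11.6³) = 1.552e+06/4903.7 = 316.5 MPa
τ_max = K·τ₀ = 1.3692 × 316.5 = 433.36 MPa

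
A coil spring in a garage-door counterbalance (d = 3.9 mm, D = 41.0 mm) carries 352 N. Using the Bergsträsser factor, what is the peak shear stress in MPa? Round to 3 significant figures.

699 MPa

Spring index C = D/d = 41.0/3.9 = 10.5128
K_B = (4C+2)/(4C−3) = 44.051/39.051 = 1.1280
τ₀ = 8FD/(πd³) = 8·352·41.0/(π·3.9³) = 115456/186.36 = 619.54 MPa
τ_max = K·τ₀ = 1.1280 × 619.54 = 698.87 MPa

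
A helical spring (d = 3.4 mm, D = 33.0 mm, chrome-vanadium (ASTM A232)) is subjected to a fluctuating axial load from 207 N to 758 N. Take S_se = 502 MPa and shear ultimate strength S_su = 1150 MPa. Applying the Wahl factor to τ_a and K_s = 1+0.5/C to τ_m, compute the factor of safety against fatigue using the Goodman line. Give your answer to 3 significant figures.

0.436

C = D/d = 33.0/3.4 = 9.7059; K_W = (4C−1)/(4C−4)+0.615/C = 1.1495; K_s = 1+0.5/C = 1.0515
F_a = (F_max−F_min)/2 = 275.5 N; F_m = (F_max+F_min)/2 = 482.5 N
τ_a = K_W·8F_aD/(πd³) = 1.1495 × 589.03 = 677.1 MPa
τ_m = K_s·8F_mD/(πd³) = 1.0515 × 1031.6 = 1084.8 MPa
Goodman: 1/n_f = τ_a/S_se + τ_m/S_su = 677.1/502 + 1084.8/1150 = 1.34880 + 0.94326 = 2.2921
n_f = 1/2.2921 = 0.4363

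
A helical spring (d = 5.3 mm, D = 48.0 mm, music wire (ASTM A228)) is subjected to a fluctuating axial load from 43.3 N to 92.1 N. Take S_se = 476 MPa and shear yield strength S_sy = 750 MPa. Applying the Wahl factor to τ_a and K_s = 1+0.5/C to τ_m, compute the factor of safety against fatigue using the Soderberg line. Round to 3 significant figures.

C = D/d = 48.0/5.3 = 9.0566; K_W = (4C−1)/(4C−4)+0.615/C = 1.1610; K_s = 1+0.5/C = 1.0552
F_a = (F_max−F_min)/2 = 24.4 N; F_m = (F_max+F_min)/2 = 67.7 N
τ_a = K_W·8F_aD/(πd³) = 1.1610 × 20.033 = 23.258 MPa
τ_m = K_s·8F_mD/(πd³) = 1.0552 × 55.583 = 58.652 MPa
Soderberg: 1/n_f = τ_a/S_se + τ_m/S_sy = 23.258/476 + 58.652/750 = 0.04886 + 0.07820 = 0.12706
n_f = 1/0.12706 = 7.87

7.87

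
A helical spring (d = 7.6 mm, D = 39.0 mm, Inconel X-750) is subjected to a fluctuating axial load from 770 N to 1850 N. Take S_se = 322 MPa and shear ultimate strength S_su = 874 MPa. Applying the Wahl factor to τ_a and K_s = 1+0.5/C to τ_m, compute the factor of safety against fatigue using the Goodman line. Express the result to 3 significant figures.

1.15

C = D/d = 39.0/7.6 = 5.1316; K_W = (4C−1)/(4C−4)+0.615/C = 1.3014; K_s = 1+0.5/C = 1.0974
F_a = (F_max−F_min)/2 = 540 N; F_m = (F_max+F_min)/2 = 1310 N
τ_a = K_W·8F_aD/(πd³) = 1.3014 × 122.17 = 158.99 MPa
τ_m = K_s·8F_mD/(πd³) = 1.0974 × 296.37 = 325.25 MPa
Goodman: 1/n_f = τ_a/S_se + τ_m/S_su = 158.99/322 + 325.25/874 = 0.49375 + 0.37214 = 0.86588
n_f = 1/0.86588 = 1.155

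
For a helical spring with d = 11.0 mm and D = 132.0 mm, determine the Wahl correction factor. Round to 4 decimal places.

1.1194

C = D/d = 132.0/11.0 = 12.0000
K_W = (4C−1)/(4C−4) + 0.615/C = 47.000/44.000 + 0.0512 = 1.1194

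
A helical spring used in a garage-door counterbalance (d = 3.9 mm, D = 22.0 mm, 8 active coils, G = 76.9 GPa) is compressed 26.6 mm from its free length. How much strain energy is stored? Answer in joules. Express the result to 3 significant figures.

9.24 J

k = Gd⁴/(8D³N_a) = (76.9×10³)(3.9⁴)/(8·22.0³·8) = 26.106 N/mm
U = ½kδ² = 0.5 × 26.106 × 26.6² = 9235.7 N·mm = 9.2357 J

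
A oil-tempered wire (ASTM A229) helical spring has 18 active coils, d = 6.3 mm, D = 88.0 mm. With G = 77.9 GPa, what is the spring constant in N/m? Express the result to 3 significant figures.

k = Gd⁴/(8D³N_a) = (77.9×10³ × 6.3⁴) / (8 × 88.0³ × 18)
  = 1.22716e+08 / 9.8132e+07 = 1.2505 N/mm = 1250.5 N/m

1250 N/m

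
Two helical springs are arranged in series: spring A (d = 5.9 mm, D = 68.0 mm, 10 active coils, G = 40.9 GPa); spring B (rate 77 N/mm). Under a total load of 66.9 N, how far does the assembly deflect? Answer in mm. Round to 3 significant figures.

k_A = Gd⁴/(8D³N_a) = (40.9×10³)(5.9⁴)/(8·68.0³·10) = 1.9702 N/mm
Series: 1/k_eq = 1/1.9702 + 1/77 = 0.52054; k_eq = 1.9211 N/mm
δ = F/k_eq = 66.9/1.9211 = 34.824 mm

34.8 mm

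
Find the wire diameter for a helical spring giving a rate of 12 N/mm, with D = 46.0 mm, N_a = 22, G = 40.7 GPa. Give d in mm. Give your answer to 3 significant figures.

8.43 mm

d = (8D³N_a·k / G)^(1/4) = (8·46.0³·22·12 / (40.7×10³))^0.25
  = (5050.9)^0.25 = 8.4303 mm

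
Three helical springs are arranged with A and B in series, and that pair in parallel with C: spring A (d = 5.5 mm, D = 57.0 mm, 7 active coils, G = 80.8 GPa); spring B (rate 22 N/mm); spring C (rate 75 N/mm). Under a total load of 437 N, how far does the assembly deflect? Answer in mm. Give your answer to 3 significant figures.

k_A = Gd⁴/(8D³N_a) = (80.8×10³)(5.5⁴)/(8·57.0³·7) = 7.1293 N/mm
Springs A,B series: k_AB = 1/(1/7.1293+1/22) = 5.3845 N/mm; parallel with C: k_eq = 5.3845+75 = 80.384 N/mm
δ = F/k_eq = 437/80.384 = 5.4364 mm

5.44 mm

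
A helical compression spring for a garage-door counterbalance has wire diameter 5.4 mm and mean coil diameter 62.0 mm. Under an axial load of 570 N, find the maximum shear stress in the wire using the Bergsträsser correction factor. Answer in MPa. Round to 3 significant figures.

638 MPa

Spring index C = D/d = 62.0/5.4 = 11.4815
K_B = (4C+2)/(4C−3) = 47.926/42.926 = 1.1165
τ₀ = 8FD/(πd³) = 8·570·62.0/(π·5.4³) = 282720/494.69 = 571.51 MPa
τ_max = K·τ₀ = 1.1165 × 571.51 = 638.08 MPa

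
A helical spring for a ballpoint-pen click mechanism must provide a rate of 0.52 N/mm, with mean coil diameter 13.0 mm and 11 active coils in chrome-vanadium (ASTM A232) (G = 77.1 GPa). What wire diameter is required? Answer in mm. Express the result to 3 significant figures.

1.07 mm

d = (8D³N_a·k / G)^(1/4) = (8·13.0³·11·0.52 / (77.1×10³))^0.25
  = (1.304)^0.25 = 1.0686 mm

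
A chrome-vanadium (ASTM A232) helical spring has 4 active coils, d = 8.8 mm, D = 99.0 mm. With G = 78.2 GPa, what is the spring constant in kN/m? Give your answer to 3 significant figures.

k = Gd⁴/(8D³N_a) = (78.2×10³ × 8.8⁴) / (8 × 99.0³ × 4)
  = 4.68962e+08 / 3.10496e+07 = 15.104 N/mm

15.1 kN/m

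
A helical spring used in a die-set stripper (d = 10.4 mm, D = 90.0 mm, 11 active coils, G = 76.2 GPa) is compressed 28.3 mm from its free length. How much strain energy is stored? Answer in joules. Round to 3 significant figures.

5.56 J

k = Gd⁴/(8D³N_a) = (76.2×10³)(10.4⁴)/(8·90.0³·11) = 13.896 N/mm
U = ½kδ² = 0.5 × 13.896 × 28.3² = 5564.4 N·mm = 5.5644 J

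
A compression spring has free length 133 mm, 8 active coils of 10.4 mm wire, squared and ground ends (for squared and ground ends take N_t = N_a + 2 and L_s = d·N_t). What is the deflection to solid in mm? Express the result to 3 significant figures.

N_t = 10; L_s = 10.4·10 = 104 mm
δ_solid = L₀ − L_s = 133 − 104 = 29 mm

29.0 mm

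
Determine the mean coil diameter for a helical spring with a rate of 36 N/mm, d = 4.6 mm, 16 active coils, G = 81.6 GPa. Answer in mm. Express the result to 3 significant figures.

D = (Gd⁴/(8N_a·k))^(1/3) = (81.6×10³·4.6⁴/(8·16·36))^(1/3)
  = (7928.83)^(1/3) = 19.9405 mm

19.9 mm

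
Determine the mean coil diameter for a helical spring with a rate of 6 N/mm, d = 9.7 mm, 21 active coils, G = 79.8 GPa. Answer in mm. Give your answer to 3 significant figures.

88.8 mm

D = (Gd⁴/(8N_a·k))^(1/3) = (79.8×10³·9.7⁴/(8·21·6))^(1/3)
  = (700857)^(1/3) = 88.8266 mm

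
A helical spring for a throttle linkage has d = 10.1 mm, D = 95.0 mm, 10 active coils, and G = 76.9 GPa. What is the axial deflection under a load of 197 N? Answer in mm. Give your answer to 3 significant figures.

k = Gd⁴/(8D³N_a) = (76.9×10³)(10.1⁴)/(8·95.0³·10) = 11.667 N/mm
δ = F/k = 197 / 11.667 = 16.886 mm

16.9 mm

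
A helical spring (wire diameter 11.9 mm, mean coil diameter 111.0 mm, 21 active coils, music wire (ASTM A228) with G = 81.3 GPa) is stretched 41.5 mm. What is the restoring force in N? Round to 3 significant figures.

k = Gd⁴/(8D³N_a) = (81.3×10³)(11.9⁴)/(8·111.0³·21) = 7.0958 N/mm
F = k·δ = 7.0958 × 41.5 = 294.47 N

294 N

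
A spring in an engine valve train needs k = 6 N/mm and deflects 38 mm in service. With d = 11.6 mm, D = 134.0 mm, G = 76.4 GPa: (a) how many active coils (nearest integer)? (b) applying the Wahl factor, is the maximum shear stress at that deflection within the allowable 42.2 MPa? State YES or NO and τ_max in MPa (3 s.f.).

(a) 12 coils; (b) NO, τ_max = 55.9 MPa

N_a = Gd⁴/(8D³k) = (76.4×10³)(11.6⁴)/(8·134.0³·6) = 11.98 → N_a = 12
Actual rate k = Gd⁴/(8D³·12) = 5.9888 N/mm
Working load F = kδ = 5.9888·38 = 227.57 N
C = 134.0/11.6 = 11.5517; K_W = (4C−1)/(4C−4)+0.615/C = 1.1243
τ_max = K_W·8FD/(πd³) = 1.1243·49.75 = 55.935 MPa
τ_max > 42.2 MPa → exceeds allowable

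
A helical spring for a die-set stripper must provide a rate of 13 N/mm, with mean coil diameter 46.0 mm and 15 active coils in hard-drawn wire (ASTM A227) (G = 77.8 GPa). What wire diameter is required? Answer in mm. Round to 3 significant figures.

d = (8D³N_a·k / G)^(1/4) = (8·46.0³·15·13 / (77.8×10³))^0.25
  = (1951.7)^0.25 = 6.6467 mm

6.65 mm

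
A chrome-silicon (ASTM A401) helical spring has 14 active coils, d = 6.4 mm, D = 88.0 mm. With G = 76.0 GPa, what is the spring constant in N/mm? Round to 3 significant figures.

1.67 N/mm

k = Gd⁴/(8D³N_a) = (76.0×10³ × 6.4⁴) / (8 × 88.0³ × 14)
  = 1.27507e+08 / 7.63249e+07 = 1.6706 N/mm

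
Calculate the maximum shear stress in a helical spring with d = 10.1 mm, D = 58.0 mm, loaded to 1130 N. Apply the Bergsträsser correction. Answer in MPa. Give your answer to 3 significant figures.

Spring index C = D/d = 58.0/10.1 = 5.7426
K_B = (4C+2)/(4C−3) = 24.970/19.970 = 1.2504
τ₀ = 8FD/(πd³) = 8·1130·58.0/(π·10.1³) = 524320/3236.8 = 161.99 MPa
τ_max = K·τ₀ = 1.2504 × 161.99 = 202.55 MPa

203 MPa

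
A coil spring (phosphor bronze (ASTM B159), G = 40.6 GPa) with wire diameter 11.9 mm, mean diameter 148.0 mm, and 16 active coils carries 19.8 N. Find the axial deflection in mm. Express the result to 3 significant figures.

k = Gd⁴/(8D³N_a) = (40.6×10³)(11.9⁴)/(8·148.0³·16) = 1.9621 N/mm
δ = F/k = 19.8 / 1.9621 = 10.091 mm

10.1 mm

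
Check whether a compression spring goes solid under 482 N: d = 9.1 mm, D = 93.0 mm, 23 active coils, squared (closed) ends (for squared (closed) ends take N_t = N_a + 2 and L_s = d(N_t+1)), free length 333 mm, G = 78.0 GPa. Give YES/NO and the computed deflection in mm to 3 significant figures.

k = Gd⁴/(8D³N_a) = (78.0×10³)(9.1⁴)/(8·93.0³·23) = 3.614 N/mm
N_t = 25; L_s = 9.1·26 = 236.6 mm; δ_solid = L₀ − L_s = 333 − 236.6 = 96.4 mm
δ = F/k = 482/3.614 = 133.37 mm
δ ≥ δ_solid → spring goes solid

YES, δ = 133 mm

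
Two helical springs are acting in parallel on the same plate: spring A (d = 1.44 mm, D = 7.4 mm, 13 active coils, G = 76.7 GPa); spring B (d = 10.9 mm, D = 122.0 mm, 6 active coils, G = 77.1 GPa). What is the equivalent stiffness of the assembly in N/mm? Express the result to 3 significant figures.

k_A = Gd⁴/(8D³N_a) = (76.7×10³)(1.44⁴)/(8·7.4³·13) = 7.8256 N/mm
k_B = Gd⁴/(8D³N_a) = (77.1×10³)(10.9⁴)/(8·122.0³·6) = 12.486 N/mm
Parallel: k_eq = 7.8256 + 12.486 = 20.312 N/mm

20.3 N/mm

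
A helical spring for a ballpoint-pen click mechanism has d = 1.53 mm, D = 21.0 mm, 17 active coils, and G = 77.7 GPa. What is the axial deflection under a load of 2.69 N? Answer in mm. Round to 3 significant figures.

k = Gd⁴/(8D³N_a) = (77.7×10³)(1.53⁴)/(8·21.0³·17) = 0.33806 N/mm
δ = F/k = 2.69 / 0.33806 = 7.9572 mm

7.96 mm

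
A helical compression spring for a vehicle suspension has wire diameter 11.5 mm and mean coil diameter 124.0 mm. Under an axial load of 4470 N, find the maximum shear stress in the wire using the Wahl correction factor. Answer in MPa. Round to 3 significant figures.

1050 MPa

Spring index C = D/d = 124.0/11.5 = 10.7826
K_W = (4C−1)/(4C−4) + 0.615/C = 42.130/39.130 + 0.0570 = 1.1337
τ₀ = 8FD/(πd³) = 8·4470·124.0/(π·11.5³) = 4.43424e+06/4778 = 928.06 MPa
τ_max = K·τ₀ = 1.1337 × 928.06 = 1052.1 MPa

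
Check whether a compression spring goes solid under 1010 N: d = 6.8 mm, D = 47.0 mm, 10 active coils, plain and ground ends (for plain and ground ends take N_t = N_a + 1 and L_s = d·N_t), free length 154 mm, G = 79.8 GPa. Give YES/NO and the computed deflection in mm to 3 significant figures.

NO, δ = 49.2 mm

k = Gd⁴/(8D³N_a) = (79.8×10³)(6.8⁴)/(8·47.0³·10) = 20.543 N/mm
N_t = 11; L_s = 6.8·11 = 74.8 mm; δ_solid = L₀ − L_s = 154 − 74.8 = 79.2 mm
δ = F/k = 1010/20.543 = 49.166 mm
δ < δ_solid → spring does not go solid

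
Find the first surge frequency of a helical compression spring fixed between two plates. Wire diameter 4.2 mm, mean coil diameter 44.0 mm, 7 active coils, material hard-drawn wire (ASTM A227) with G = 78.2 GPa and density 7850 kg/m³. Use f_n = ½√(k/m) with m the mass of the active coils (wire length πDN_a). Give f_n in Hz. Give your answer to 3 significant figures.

k = Gd⁴/(8D³N_a) = (78.2×10³)(4.2⁴)/(8·44.0³·7) = 5.101 N/mm = 5101 N/m
Wire length L = πDN_a = π·44.0·7 = 967.61 mm
m = ρ·(πd²/4)·L = 7850 × 13.854×10⁻⁶ m² × 0.96761 m = 0.10523 kg
f_n = ½√(k/m) = 0.5·√(5101/0.10523) = 0.5·√(48473) = 110.08 Hz

110 Hz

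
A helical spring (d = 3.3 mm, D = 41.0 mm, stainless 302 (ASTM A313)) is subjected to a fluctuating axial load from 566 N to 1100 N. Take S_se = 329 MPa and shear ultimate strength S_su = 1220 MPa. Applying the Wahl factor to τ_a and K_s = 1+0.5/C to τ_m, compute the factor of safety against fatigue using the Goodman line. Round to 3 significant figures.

0.213

C = D/d = 41.0/3.3 = 12.4242; K_W = (4C−1)/(4C−4)+0.615/C = 1.1151; K_s = 1+0.5/C = 1.0402
F_a = (F_max−F_min)/2 = 267 N; F_m = (F_max+F_min)/2 = 833 N
τ_a = K_W·8F_aD/(πd³) = 1.1151 × 775.7 = 865.02 MPa
τ_m = K_s·8F_mD/(πd³) = 1.0402 × 2420.1 = 2517.5 MPa
Goodman: 1/n_f = τ_a/S_se + τ_m/S_su = 865.02/329 + 2517.5/1220 = 2.62924 + 2.06349 = 4.6927
n_f = 1/4.6927 = 0.2131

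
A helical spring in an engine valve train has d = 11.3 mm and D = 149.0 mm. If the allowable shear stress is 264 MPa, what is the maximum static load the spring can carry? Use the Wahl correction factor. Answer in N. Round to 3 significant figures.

906 N

C = D/d = 149.0/11.3 = 13.1858
K_W = (4C−1)/(4C−4) + 0.615/C = 51.743/48.743 + 0.0466 = 1.1082
τ_max = K·8FD/(πd³) → F_max = τ_allow·πd³/(8DK)
F_max = 264·π·11.3³/(8·149.0·1.1082) = 1.1967e+06/1321 = 905.94 N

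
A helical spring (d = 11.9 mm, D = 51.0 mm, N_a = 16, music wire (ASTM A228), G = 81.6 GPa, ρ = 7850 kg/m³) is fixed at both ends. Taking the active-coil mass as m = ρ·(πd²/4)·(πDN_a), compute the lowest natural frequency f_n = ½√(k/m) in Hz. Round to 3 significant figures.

k = Gd⁴/(8D³N_a) = (81.6×10³)(11.9⁴)/(8·51.0³·16) = 96.373 N/mm = 96373 N/m
Wire length L = πDN_a = π·51.0·16 = 2563.5 mm
m = ρ·(πd²/4)·L = 7850 × 111.22×10⁻⁶ m² × 2.5635 m = 2.2382 kg
f_n = ½√(k/m) = 0.5·√(96373/2.2382) = 0.5·√(43059) = 103.75 Hz

104 Hz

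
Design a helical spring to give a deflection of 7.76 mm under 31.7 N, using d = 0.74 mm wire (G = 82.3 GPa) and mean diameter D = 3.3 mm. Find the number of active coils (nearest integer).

Required rate k = F/δ = 31.7/7.76 = 4.0851 N/mm
N_a = Gd⁴/(8D³k) = (82.3×10³ × 0.74⁴)/(8 × 3.3³ × 4.0851)
    = 24679 / 1174.44 = 21.01 → 21 coils

21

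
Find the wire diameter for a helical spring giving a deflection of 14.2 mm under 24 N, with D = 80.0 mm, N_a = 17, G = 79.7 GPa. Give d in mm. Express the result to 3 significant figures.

6.20 mm

Required rate k = F/δ = 24/14.2 = 1.6901 N/mm
d = (8D³N_a·k / G)^(1/4) = (8·80.0³·17·1.6901 / (79.7×10³))^0.25
  = (1476.6)^0.25 = 6.1990 mm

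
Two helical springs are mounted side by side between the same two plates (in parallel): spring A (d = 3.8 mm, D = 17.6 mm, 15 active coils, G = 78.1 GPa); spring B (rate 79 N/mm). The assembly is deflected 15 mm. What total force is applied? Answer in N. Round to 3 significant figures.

k_A = Gd⁴/(8D³N_a) = (78.1×10³)(3.8⁴)/(8·17.6³·15) = 24.892 N/mm
Parallel: k_eq = 24.892 + 79 = 103.89 N/mm
F = k_eq·δ = 103.89·15 = 1558.4 N

1560 N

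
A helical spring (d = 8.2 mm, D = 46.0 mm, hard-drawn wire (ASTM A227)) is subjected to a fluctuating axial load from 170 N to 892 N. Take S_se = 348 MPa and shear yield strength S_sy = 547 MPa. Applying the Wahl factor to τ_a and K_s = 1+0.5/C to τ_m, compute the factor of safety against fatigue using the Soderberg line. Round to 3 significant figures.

1.98

C = D/d = 46.0/8.2 = 5.6098; K_W = (4C−1)/(4C−4)+0.615/C = 1.2723; K_s = 1+0.5/C = 1.0891
F_a = (F_max−F_min)/2 = 361 N; F_m = (F_max+F_min)/2 = 531 N
τ_a = K_W·8F_aD/(πd³) = 1.2723 × 76.694 = 97.58 MPa
τ_m = K_s·8F_mD/(πd³) = 1.0891 × 112.81 = 122.87 MPa
Soderberg: 1/n_f = τ_a/S_se + τ_m/S_sy = 97.58/348 + 122.87/547 = 0.28040 + 0.22462 = 0.50502
n_f = 1/0.50502 = 1.98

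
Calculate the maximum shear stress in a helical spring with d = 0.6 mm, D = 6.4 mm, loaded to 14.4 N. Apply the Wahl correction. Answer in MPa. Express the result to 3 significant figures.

1230 MPa

Spring index C = D/d = 6.4/0.6 = 10.6667
K_W = (4C−1)/(4C−4) + 0.615/C = 41.667/38.667 + 0.0577 = 1.1352
τ₀ = 8FD/(πd³) = 8·14.4·6.4/(π·0.6³) = 737.28/0.67858 = 1086.5 MPa
τ_max = K·τ₀ = 1.1352 × 1086.5 = 1233.4 MPa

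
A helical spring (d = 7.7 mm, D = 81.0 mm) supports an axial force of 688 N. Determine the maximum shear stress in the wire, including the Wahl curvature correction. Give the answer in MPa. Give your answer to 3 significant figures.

Spring index C = D/d = 81.0/7.7 = 10.5195
K_W = (4C−1)/(4C−4) + 0.615/C = 41.078/38.078 + 0.0585 = 1.1372
τ₀ = 8FD/(πd³) = 8·688·81.0/(π·7.7³) = 445824/1434.2 = 310.84 MPa
τ_max = K·τ₀ = 1.1372 × 310.84 = 353.51 MPa

354 MPa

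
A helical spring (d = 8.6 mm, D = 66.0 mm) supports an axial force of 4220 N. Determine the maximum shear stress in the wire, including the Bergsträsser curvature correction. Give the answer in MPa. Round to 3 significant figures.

1320 MPa

Spring index C = D/d = 66.0/8.6 = 7.6744
K_B = (4C+2)/(4C−3) = 32.698/27.698 = 1.1805
τ₀ = 8FD/(πd³) = 8·4220·66.0/(π·8.6³) = 2.22816e+06/1998.2 = 1115.1 MPa
τ_max = K·τ₀ = 1.1805 × 1115.1 = 1316.4 MPa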